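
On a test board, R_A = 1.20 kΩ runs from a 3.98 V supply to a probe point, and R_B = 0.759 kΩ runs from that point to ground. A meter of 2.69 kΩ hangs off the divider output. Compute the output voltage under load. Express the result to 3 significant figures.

The load sits in parallel with R_B: R_B‖R_L = (759 × 2690) / (759 + 2690) = 592.0 Ω.
V_out = 3.98 × 592.0 / (1200 + 592.0) = 3.98 × 592.0/1792 = 1.31 V.
(Unloaded it would have been 1.54 V.)

V_out ≈ 1.31 V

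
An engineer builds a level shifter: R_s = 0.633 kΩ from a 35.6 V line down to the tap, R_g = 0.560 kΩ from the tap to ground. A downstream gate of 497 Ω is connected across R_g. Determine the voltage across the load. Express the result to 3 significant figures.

The load sits in parallel with R_g: R_g‖R_L = (560 × 497) / (560 + 497) = 263.3 Ω.
V_out = 35.6 × 263.3 / (633 + 263.3) = 35.6 × 263.3/896.3 = 10.5 V.

V_out ≈ 10.5 V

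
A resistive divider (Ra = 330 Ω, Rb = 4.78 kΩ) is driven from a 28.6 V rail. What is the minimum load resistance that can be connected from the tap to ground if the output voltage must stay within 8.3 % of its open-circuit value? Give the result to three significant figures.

Output resistance R_th = Ra‖Rb = (330 × 4780)/5110 = 308.7 Ω.
The fractional drop is R_th/(R_th + R_L); requiring this ≤ 0.0830 gives R_L ≥ R_th(1/0.0830 − 1) = 308.7 × 11.05 = 3.41 kΩ.

R_L(min) ≈ 3.41 kΩ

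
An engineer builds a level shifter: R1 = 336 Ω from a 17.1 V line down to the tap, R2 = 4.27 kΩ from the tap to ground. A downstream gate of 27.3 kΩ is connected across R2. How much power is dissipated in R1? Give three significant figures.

Total resistance from the source is R1 + (R2‖R_L) = 4028 Ω, so I = 17.1/4028 Ω = 4.245 mA.
P = I²·R1 = (4.245 mA)² × 336 Ω = 6.05 mW.

P ≈ 6.05 mW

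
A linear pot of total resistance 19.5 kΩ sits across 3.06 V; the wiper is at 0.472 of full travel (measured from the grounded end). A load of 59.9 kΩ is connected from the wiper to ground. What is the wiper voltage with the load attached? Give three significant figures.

The wiper splits the pot into (1−α)R = 10.30 kΩ above and αR = 9.204 kΩ below.
Lower section ‖ load = 7.978 kΩ.
V_wiper = 3.06 × 7.978/(10.30 + 7.978) = 1.34 V.

V ≈ 1.34 V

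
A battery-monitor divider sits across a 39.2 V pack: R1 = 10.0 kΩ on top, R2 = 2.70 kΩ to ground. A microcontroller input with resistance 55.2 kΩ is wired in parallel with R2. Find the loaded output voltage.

V_out ≈ 8.02 V

The load sits in parallel with R2: R2‖R_L = (2.70 × 55.2) / (2.70 + 55.2) = 2.574 kΩ.
V_out = 39.2 × 2.574 / (10.0 + 2.574) = 39.2 × 2.574/12.57 = 8.02 V.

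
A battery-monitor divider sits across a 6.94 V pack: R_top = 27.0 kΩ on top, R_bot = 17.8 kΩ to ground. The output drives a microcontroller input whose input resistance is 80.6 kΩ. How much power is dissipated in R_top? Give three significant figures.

P ≈ 0.752 mW

Total resistance from the source is R_top + (R_bot‖R_L) = 41.58 kΩ, so I = 6.94/41.58 kΩ = 0.1669 mA.
P = I²·R_top = (0.1669 mA)² × 27.0 kΩ = 0.752 mW.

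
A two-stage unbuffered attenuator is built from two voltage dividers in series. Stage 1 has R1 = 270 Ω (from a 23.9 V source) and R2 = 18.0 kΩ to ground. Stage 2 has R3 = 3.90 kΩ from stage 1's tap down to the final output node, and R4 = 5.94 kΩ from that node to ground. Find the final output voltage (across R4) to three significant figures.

V_out ≈ 13.8 V

Stage 2 presents R3+R4 = 9840 Ω as a load on stage 1's tap.
Stage 1's lower leg becomes R2‖(R3+R4) = 6362 Ω, so V_mid = 23.9 × 6362/6632 = 22.93 V.
Stage 2 is itself unloaded: V_out = V_mid × R4/(R3+R4) = 22.93 × 5940/9840 = 13.8 V.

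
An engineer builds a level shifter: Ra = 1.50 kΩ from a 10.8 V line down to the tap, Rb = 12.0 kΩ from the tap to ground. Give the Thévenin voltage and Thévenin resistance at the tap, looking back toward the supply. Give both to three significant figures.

V_th = 9.60 V, R_th = 1.33 kΩ

V_th is the open-circuit tap voltage: 10.8 × 12.0/(1.50 + 12.0) = 9.60 V.
With the supply zeroed, Ra and Rb appear in parallel from the tap: R_th = Ra‖Rb = (1.50 × 12.0)/13.50 = 1.33 kΩ.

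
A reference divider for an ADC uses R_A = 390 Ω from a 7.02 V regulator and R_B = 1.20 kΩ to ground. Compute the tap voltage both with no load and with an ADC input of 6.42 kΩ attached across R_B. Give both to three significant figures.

Open-circuit: V = 7.02 × 1200/(390 + 1200) = 5.30 V.
With the load, R_B becomes R_B‖R_L = 1011 Ω, so V = 7.02 × 1011/1401 = 5.07 V.

Unloaded: 5.30 V; loaded: 5.07 V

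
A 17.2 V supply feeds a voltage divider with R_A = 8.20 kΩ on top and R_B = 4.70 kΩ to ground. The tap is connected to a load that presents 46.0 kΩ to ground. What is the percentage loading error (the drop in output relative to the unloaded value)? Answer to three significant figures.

The divider's output (Thévenin) resistance is R_A‖R_B = 2.988 kΩ.
Fractional drop under load = R_th/(R_th + R_L) = 2.988 / (2.988 + 46.0) = 0.06099.
So the output falls by 6.10 %.

6.10 %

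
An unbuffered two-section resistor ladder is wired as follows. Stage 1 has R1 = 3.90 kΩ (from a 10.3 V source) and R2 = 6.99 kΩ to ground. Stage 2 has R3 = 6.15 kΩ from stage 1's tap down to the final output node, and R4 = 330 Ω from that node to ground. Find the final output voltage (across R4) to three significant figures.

V_out ≈ 0.243 V

Stage 2 presents R3+R4 = 6480 Ω as a load on stage 1's tap.
Stage 1's lower leg becomes R2‖(R3+R4) = 3363 Ω, so V_mid = 10.3 × 3363/7263 = 4.769 V.
Stage 2 is itself unloaded: V_out = V_mid × R4/(R3+R4) = 4.769 × 330/6480 = 0.243 V.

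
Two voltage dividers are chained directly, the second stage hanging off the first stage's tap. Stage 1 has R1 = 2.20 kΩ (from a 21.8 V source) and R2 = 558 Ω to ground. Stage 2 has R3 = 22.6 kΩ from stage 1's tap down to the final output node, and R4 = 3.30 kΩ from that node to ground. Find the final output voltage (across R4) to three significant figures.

V_out ≈ 0.552 V

Stage 2 presents R3+R4 = 25900 Ω as a load on stage 1's tap.
Stage 1's lower leg becomes R2‖(R3+R4) = 546.2 Ω, so V_mid = 21.8 × 546.2/2746 = 4.336 V.
Stage 2 is itself unloaded: V_out = V_mid × R4/(R3+R4) = 4.336 × 3300/25900 = 0.552 V.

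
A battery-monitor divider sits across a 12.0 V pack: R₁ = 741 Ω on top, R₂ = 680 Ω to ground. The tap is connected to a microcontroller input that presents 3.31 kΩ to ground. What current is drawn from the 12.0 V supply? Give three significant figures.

R₂‖R_L = 564.1 Ω, so the source sees R₁ + R₂‖R_L = 1305 Ω.
I = 12.0 V / 1305 Ω = 9.19 mA.

I ≈ 9.19 mA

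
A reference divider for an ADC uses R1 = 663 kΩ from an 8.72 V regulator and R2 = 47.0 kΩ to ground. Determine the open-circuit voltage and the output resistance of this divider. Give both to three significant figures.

V_th is the open-circuit tap voltage: 8.72 × 47.0/(663 + 47.0) = 0.577 V.
With the supply zeroed, R1 and R2 appear in parallel from the tap: R_th = R1‖R2 = (663 × 47.0)/710.0 = 43.9 kΩ.

V_th = 0.577 V, R_th = 43.9 kΩ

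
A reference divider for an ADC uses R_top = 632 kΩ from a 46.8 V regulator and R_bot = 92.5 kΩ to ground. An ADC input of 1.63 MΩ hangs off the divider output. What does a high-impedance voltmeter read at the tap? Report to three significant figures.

The load sits in parallel with R_bot: R_bot‖R_L = (92.5 × 1630) / (92.5 + 1630) = 87.53 kΩ.
V_out = 46.8 × 87.53 / (632 + 87.53) = 46.8 × 87.53/719.5 = 5.69 V.

V_out ≈ 5.69 V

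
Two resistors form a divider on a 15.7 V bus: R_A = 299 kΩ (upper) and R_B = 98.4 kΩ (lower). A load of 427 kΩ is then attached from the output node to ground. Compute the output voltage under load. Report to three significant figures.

The load sits in parallel with R_B: R_B‖R_L = (98.4 × 427) / (98.4 + 427) = 79.97 kΩ.
V_out = 15.7 × 79.97 / (299 + 79.97) = 15.7 × 79.97/379.0 = 3.31 V.

V_out ≈ 3.31 V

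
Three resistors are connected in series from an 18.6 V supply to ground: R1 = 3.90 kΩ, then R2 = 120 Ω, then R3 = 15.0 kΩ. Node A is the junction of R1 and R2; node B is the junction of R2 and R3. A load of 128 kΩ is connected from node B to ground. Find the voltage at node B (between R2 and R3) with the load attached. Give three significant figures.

At node B, R3 is in parallel with the load: R3‖R_L = 13430 Ω.
Below node A the resistance is R2 + (R3‖R_L) = 13550 Ω, so V_A = 18.6 × 13550/17450 = 14.44 V.
Then V_B = V_A × (R3‖R_L)/(R2 + R3‖R_L) = 14.44 × 13430/13550 = 14.3 V.

V ≈ 14.3 V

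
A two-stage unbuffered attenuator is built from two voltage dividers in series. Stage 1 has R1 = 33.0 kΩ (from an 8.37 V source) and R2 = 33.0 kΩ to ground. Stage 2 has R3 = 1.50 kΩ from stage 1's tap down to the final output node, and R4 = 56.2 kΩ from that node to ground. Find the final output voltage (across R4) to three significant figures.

Stage 2 presents R3+R4 = 57.70 kΩ as a load on stage 1's tap.
Stage 1's lower leg becomes R2‖(R3+R4) = 20.99 kΩ, so V_mid = 8.37 × 20.99/53.99 = 3.254 V.
Stage 2 is itself unloaded: V_out = V_mid × R4/(R3+R4) = 3.254 × 56.2/57.70 = 3.17 V.

V_out ≈ 3.17 V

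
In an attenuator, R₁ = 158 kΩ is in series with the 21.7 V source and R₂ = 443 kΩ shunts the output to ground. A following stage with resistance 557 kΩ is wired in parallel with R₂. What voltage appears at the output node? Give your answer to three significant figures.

V_out ≈ 13.2 V

The load sits in parallel with R₂: R₂‖R_L = (443 × 557) / (443 + 557) = 246.8 kΩ.
V_out = 21.7 × 246.8 / (158 + 246.8) = 21.7 × 246.8/404.8 = 13.2 V.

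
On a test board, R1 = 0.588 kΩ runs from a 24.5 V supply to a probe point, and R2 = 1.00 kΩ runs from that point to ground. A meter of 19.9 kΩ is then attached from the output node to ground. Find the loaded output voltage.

V_out ≈ 15.1 V

The load sits in parallel with R2: R2‖R_L = (1000 × 19900) / (1000 + 19900) = 952.2 Ω.
V_out = 24.5 × 952.2 / (588 + 952.2) = 24.5 × 952.2/1540 = 15.1 V.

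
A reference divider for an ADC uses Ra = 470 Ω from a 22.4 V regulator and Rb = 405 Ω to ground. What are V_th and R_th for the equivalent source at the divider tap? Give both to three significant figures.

V_th is the open-circuit tap voltage: 22.4 × 405/(470 + 405) = 10.4 V.
With the supply zeroed, Ra and Rb appear in parallel from the tap: R_th = Ra‖Rb = (470 × 405)/875.0 = 218 Ω.

V_th = 10.4 V, R_th = 218 Ω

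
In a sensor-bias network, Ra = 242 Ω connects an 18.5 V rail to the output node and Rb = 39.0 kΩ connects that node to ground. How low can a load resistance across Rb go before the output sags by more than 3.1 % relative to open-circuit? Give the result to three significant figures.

Output resistance R_th = Ra‖Rb = (242 × 39000)/39240 = 240.5 Ω.
The fractional drop is R_th/(R_th + R_L); requiring this ≤ 0.0310 gives R_L ≥ R_th(1/0.0310 − 1) = 240.5 × 31.26 = 7.52 kΩ.

R_L(min) ≈ 7.52 kΩ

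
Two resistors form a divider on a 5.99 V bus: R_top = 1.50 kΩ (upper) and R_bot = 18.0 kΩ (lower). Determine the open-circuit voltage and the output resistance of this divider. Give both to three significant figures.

V_th = 5.53 V, R_th = 1.38 kΩ

V_th is the open-circuit tap voltage: 5.99 × 18.0/(1.50 + 18.0) = 5.53 V.
With the supply zeroed, R_top and R_bot appear in parallel from the tap: R_th = R_top‖R_bot = (1.50 × 18.0)/19.50 = 1.38 kΩ.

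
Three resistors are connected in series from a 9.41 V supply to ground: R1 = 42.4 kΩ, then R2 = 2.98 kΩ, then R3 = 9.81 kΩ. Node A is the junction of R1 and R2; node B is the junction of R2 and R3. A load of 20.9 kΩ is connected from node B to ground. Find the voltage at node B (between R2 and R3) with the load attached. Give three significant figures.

V ≈ 1.21 V

At node B, R3 is in parallel with the load: R3‖R_L = 6.676 kΩ.
Below node A the resistance is R2 + (R3‖R_L) = 9.656 kΩ, so V_A = 9.41 × 9.656/52.06 = 1.746 V.
Then V_B = V_A × (R3‖R_L)/(R2 + R3‖R_L) = 1.746 × 6.676/9.656 = 1.21 V.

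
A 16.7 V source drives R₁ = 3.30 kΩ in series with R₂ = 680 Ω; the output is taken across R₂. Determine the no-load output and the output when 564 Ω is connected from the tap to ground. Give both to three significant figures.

Unloaded: 2.85 V; loaded: 1.43 V

Open-circuit: V = 16.7 × 680/(3300 + 680) = 2.85 V.
With the load, R₂ becomes R₂‖R_L = 308.3 Ω, so V = 16.7 × 308.3/3608 = 1.43 V.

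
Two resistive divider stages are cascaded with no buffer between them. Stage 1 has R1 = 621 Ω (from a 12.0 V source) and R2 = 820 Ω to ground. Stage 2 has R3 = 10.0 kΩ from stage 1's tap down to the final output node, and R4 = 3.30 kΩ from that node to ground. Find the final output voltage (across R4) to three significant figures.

Stage 2 presents R3+R4 = 13300 Ω as a load on stage 1's tap.
Stage 1's lower leg becomes R2‖(R3+R4) = 772.4 Ω, so V_mid = 12.0 × 772.4/1393 = 6.652 V.
Stage 2 is itself unloaded: V_out = V_mid × R4/(R3+R4) = 6.652 × 3300/13300 = 1.65 V.

V_out ≈ 1.65 V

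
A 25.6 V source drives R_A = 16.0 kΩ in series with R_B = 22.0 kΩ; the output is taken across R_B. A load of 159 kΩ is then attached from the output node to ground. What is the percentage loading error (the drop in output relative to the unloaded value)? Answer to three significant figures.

The divider's output (Thévenin) resistance is R_A‖R_B = 9.263 kΩ.
Fractional drop under load = R_th/(R_th + R_L) = 9.263 / (9.263 + 159) = 0.05505.
So the output falls by 5.51 %.

5.51 %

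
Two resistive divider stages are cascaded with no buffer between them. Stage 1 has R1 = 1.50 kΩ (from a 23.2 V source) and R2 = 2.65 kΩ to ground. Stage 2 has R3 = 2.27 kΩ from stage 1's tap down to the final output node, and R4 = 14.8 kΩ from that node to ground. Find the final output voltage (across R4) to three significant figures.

V_out ≈ 12.2 V

Stage 2 presents R3+R4 = 17.07 kΩ as a load on stage 1's tap.
Stage 1's lower leg becomes R2‖(R3+R4) = 2.294 kΩ, so V_mid = 23.2 × 2.294/3.794 = 14.03 V.
Stage 2 is itself unloaded: V_out = V_mid × R4/(R3+R4) = 14.03 × 14.8/17.07 = 12.2 V.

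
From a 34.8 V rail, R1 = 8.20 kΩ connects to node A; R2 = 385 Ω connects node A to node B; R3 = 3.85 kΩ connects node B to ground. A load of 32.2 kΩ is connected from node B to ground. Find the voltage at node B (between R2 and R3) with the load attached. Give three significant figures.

V ≈ 9.95 V

At node B, R3 is in parallel with the load: R3‖R_L = 3439 Ω.
Below node A the resistance is R2 + (R3‖R_L) = 3824 Ω, so V_A = 34.8 × 3824/12020 = 11.07 V.
Then V_B = V_A × (R3‖R_L)/(R2 + R3‖R_L) = 11.07 × 3439/3824 = 9.95 V.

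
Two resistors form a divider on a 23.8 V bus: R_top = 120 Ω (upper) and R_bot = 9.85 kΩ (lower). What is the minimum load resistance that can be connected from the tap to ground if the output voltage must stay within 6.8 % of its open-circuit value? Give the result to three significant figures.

R_L(min) ≈ 1.62 kΩ

Output resistance R_th = R_top‖R_bot = (120 × 9850)/9970 = 118.6 Ω.
The fractional drop is R_th/(R_th + R_L); requiring this ≤ 0.0680 gives R_L ≥ R_th(1/0.0680 − 1) = 118.6 × 13.71 = 1.62 kΩ.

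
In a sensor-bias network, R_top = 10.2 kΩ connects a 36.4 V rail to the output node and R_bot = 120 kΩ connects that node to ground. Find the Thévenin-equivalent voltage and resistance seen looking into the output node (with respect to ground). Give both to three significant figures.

V_th = 33.5 V, R_th = 9.40 kΩ

V_th is the open-circuit tap voltage: 36.4 × 120/(10.2 + 120) = 33.5 V.
With the supply zeroed, R_top and R_bot appear in parallel from the tap: R_th = R_top‖R_bot = (10.2 × 120)/130.2 = 9.40 kΩ.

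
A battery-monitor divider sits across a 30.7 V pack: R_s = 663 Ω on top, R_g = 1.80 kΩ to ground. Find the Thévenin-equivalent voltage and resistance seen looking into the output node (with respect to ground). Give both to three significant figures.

V_th = 22.4 V, R_th = 485 Ω

V_th is the open-circuit tap voltage: 30.7 × 1800/(663 + 1800) = 22.4 V.
With the supply zeroed, R_s and R_g appear in parallel from the tap: R_th = R_s‖R_g = (663 × 1800)/2463 = 485 Ω.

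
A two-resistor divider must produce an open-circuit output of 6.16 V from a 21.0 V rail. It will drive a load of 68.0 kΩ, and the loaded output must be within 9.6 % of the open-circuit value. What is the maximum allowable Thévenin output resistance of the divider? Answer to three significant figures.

Loading drop = R_th/(R_th + R_L) ≤ 0.0960, so R_th ≤ R_L · ε/(1−ε) = 68.0 kΩ × 0.0960/0.9040 = 7.22 kΩ.

R_th ≤ 7.22 kΩ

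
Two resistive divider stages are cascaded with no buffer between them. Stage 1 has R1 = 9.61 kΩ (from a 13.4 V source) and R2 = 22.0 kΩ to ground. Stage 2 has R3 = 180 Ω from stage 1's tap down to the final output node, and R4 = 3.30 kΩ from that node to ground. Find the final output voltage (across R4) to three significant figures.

Stage 2 presents R3+R4 = 3480 Ω as a load on stage 1's tap.
Stage 1's lower leg becomes R2‖(R3+R4) = 3005 Ω, so V_mid = 13.4 × 3005/12610 = 3.192 V.
Stage 2 is itself unloaded: V_out = V_mid × R4/(R3+R4) = 3.192 × 3300/3480 = 3.03 V.

V_out ≈ 3.03 V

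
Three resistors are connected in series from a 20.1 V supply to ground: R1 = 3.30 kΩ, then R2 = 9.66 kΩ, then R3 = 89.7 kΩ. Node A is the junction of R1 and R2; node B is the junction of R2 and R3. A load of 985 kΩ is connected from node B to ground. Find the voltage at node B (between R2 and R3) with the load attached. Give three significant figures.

At node B, R3 is in parallel with the load: R3‖R_L = 82.21 kΩ.
Below node A the resistance is R2 + (R3‖R_L) = 91.87 kΩ, so V_A = 20.1 × 91.87/95.17 = 19.40 V.
Then V_B = V_A × (R3‖R_L)/(R2 + R3‖R_L) = 19.40 × 82.21/91.87 = 17.4 V.

V ≈ 17.4 V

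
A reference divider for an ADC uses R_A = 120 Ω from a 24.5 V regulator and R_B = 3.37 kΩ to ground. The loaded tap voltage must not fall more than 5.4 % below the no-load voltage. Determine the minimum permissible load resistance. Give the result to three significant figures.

R_L(min) ≈ 2.03 kΩ

Output resistance R_th = R_A‖R_B = (120 × 3370)/3490 = 115.9 Ω.
The fractional drop is R_th/(R_th + R_L); requiring this ≤ 0.0540 gives R_L ≥ R_th(1/0.0540 − 1) = 115.9 × 17.52 = 2.03 kΩ.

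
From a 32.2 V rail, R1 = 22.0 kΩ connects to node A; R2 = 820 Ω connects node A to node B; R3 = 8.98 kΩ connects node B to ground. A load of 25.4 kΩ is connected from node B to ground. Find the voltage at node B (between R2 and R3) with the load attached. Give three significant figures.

At node B, R3 is in parallel with the load: R3‖R_L = 6634 Ω.
Below node A the resistance is R2 + (R3‖R_L) = 7454 Ω, so V_A = 32.2 × 7454/29450 = 8.149 V.
Then V_B = V_A × (R3‖R_L)/(R2 + R3‖R_L) = 8.149 × 6634/7454 = 7.25 V.

V ≈ 7.25 V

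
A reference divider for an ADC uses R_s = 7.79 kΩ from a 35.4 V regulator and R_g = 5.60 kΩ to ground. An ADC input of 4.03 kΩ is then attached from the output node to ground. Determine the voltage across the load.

The load sits in parallel with R_g: R_g‖R_L = (5.60 × 4.03) / (5.60 + 4.03) = 2.344 kΩ.
V_out = 35.4 × 2.344 / (7.79 + 2.344) = 35.4 × 2.344/10.13 = 8.19 V.
(Unloaded it would have been 14.8 V.)

V_out ≈ 8.19 V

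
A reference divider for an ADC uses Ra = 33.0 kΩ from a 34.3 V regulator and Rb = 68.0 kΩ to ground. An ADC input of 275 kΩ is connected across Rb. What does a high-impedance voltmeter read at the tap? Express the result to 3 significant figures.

The load sits in parallel with Rb: Rb‖R_L = (68.0 × 275) / (68.0 + 275) = 54.52 kΩ.
V_out = 34.3 × 54.52 / (33.0 + 54.52) = 34.3 × 54.52/87.52 = 21.4 V.
(Unloaded it would have been 23.1 V.)

V_out ≈ 21.4 V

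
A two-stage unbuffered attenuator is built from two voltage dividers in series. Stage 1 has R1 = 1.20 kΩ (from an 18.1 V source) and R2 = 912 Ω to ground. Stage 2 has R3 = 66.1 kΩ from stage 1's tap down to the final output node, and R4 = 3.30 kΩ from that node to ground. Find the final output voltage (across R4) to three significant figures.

V_out ≈ 0.369 V

Stage 2 presents R3+R4 = 69400 Ω as a load on stage 1's tap.
Stage 1's lower leg becomes R2‖(R3+R4) = 900.2 Ω, so V_mid = 18.1 × 900.2/2100 = 7.758 V.
Stage 2 is itself unloaded: V_out = V_mid × R4/(R3+R4) = 7.758 × 3300/69400 = 0.369 V.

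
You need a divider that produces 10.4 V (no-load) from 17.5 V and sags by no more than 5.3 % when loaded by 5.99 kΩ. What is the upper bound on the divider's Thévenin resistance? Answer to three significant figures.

Loading drop = R_th/(R_th + R_L) ≤ 0.0530, so R_th ≤ R_L · ε/(1−ε) = 5.99 kΩ × 0.0530/0.9470 = 335 Ω.
(Any R1, R2 with R2/(R1+R2) = 0.594 and R1‖R2 ≤ 335 Ω will meet the spec.)

R_th ≤ 335 Ω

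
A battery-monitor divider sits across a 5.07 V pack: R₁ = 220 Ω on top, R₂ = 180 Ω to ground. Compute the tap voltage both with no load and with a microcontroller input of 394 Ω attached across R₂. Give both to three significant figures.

Open-circuit: V = 5.07 × 180/(220 + 180) = 2.28 V.
With the load, R₂ becomes R₂‖R_L = 123.6 Ω, so V = 5.07 × 123.6/343.6 = 1.82 V.

Unloaded: 2.28 V; loaded: 1.82 V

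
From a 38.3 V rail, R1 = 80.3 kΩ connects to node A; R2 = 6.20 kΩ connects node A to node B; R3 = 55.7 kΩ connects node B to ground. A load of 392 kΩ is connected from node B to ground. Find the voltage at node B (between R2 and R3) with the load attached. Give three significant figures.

At node B, R3 is in parallel with the load: R3‖R_L = 48.77 kΩ.
Below node A the resistance is R2 + (R3‖R_L) = 54.97 kΩ, so V_A = 38.3 × 54.97/135.3 = 15.56 V.
Then V_B = V_A × (R3‖R_L)/(R2 + R3‖R_L) = 15.56 × 48.77/54.97 = 13.8 V.

V ≈ 13.8 V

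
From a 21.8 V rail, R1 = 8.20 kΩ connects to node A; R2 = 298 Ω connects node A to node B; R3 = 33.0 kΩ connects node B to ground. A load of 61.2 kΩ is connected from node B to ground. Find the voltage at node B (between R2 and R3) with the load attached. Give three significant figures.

At node B, R3 is in parallel with the load: R3‖R_L = 21440 Ω.
Below node A the resistance is R2 + (R3‖R_L) = 21740 Ω, so V_A = 21.8 × 21740/29940 = 15.83 V.
Then V_B = V_A × (R3‖R_L)/(R2 + R3‖R_L) = 15.83 × 21440/21740 = 15.6 V.

V ≈ 15.6 V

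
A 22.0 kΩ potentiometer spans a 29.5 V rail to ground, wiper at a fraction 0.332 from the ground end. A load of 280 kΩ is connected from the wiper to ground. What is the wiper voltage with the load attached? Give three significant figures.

V ≈ 9.63 V

The wiper splits the pot into (1−α)R = 14.70 kΩ above and αR = 7.304 kΩ below.
Lower section ‖ load = 7.118 kΩ.
V_wiper = 29.5 × 7.118/(14.70 + 7.118) = 9.63 V.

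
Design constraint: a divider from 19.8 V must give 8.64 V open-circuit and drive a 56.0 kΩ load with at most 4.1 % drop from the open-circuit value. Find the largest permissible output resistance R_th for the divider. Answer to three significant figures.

Loading drop = R_th/(R_th + R_L) ≤ 0.0410, so R_th ≤ R_L · ε/(1−ε) = 56.0 kΩ × 0.0410/0.9590 = 2.39 kΩ.

R_th ≤ 2.39 kΩ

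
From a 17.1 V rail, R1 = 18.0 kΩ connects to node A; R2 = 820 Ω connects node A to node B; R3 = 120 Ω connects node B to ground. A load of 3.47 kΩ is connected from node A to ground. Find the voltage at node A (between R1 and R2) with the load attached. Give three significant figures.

V ≈ 0.675 V

Below node A the series string R2+R3 = 940.0 Ω sits in parallel with the 3470 Ω load: 739.6 Ω.
V_A = 17.1 × 739.6/(18000 + 739.6) = 0.675 V.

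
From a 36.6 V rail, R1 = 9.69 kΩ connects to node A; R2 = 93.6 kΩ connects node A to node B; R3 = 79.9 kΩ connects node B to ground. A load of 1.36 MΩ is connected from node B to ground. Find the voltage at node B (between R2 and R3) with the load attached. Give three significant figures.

V ≈ 15.5 V

At node B, R3 is in parallel with the load: R3‖R_L = 75.47 kΩ.
Below node A the resistance is R2 + (R3‖R_L) = 169.1 kΩ, so V_A = 36.6 × 169.1/178.8 = 34.62 V.
Then V_B = V_A × (R3‖R_L)/(R2 + R3‖R_L) = 34.62 × 75.47/169.1 = 15.5 V.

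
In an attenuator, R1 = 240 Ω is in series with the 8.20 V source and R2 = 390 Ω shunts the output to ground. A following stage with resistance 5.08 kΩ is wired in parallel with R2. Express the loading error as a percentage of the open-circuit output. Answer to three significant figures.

The divider's output (Thévenin) resistance is R1‖R2 = 148.6 Ω.
Fractional drop under load = R_th/(R_th + R_L) = 148.6 / (148.6 + 5080) = 0.02842.
So the output falls by 2.84 %.

2.84 %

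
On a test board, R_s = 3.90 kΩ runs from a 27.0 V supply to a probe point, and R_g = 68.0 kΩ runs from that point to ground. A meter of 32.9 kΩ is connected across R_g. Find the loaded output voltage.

V_out ≈ 23.0 V

The load sits in parallel with R_g: R_g‖R_L = (68.0 × 32.9) / (68.0 + 32.9) = 22.17 kΩ.
V_out = 27.0 × 22.17 / (3.90 + 22.17) = 27.0 × 22.17/26.07 = 23.0 V.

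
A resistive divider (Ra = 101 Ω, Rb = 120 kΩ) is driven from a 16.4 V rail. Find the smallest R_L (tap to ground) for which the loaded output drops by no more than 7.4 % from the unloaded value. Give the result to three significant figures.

R_L(min) ≈ 1.26 kΩ

Output resistance R_th = Ra‖Rb = (101 × 120000)/120100 = 100.9 Ω.
The fractional drop is R_th/(R_th + R_L); requiring this ≤ 0.0740 gives R_L ≥ R_th(1/0.0740 − 1) = 100.9 × 12.51 = 1.26 kΩ.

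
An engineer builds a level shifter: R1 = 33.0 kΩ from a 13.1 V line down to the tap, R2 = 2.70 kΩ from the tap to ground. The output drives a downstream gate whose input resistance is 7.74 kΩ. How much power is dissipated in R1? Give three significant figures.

P ≈ 4.62 mW

Total resistance from the source is R1 + (R2‖R_L) = 35.00 kΩ, so I = 13.1/35.00 kΩ = 0.3743 mA.
P = I²·R1 = (0.3743 mA)² × 33.0 kΩ = 4.62 mW.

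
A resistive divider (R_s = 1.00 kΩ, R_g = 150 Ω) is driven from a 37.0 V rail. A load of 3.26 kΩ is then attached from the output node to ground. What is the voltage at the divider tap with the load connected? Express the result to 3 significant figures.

V_out ≈ 4.64 V

The load sits in parallel with R_g: R_g‖R_L = (150 × 3260) / (150 + 3260) = 143.4 Ω.
V_out = 37.0 × 143.4 / (1000 + 143.4) = 37.0 × 143.4/1143 = 4.64 V.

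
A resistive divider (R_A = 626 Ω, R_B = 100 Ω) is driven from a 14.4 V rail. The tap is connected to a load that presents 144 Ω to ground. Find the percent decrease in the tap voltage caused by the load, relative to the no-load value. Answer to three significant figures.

37.5 %

Unloaded V = 14.4 × 100/726.0 = 1.983 V.
Loaded: R_B‖R_L = 59.02 Ω, giving V = 14.4 × 59.02/685.0 = 1.241 V.
Drop = (1.983 − 1.241) / 1.983 = 37.5 %.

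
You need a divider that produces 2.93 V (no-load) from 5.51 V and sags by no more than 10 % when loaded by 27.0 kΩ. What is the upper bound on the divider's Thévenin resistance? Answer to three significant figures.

R_th ≤ 3.00 kΩ

Loading drop = R_th/(R_th + R_L) ≤ 0.100, so R_th ≤ R_L · ε/(1−ε) = 27.0 kΩ × 0.100/0.9000 = 3.00 kΩ.
(Any R1, R2 with R2/(R1+R2) = 0.532 and R1‖R2 ≤ 3.00 kΩ will meet the spec.)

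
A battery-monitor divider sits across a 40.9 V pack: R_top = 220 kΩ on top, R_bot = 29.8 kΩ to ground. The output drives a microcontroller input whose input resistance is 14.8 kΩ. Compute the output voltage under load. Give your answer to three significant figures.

V_out ≈ 1.76 V

The load sits in parallel with R_bot: R_bot‖R_L = (29.8 × 14.8) / (29.8 + 14.8) = 9.889 kΩ.
V_out = 40.9 × 9.889 / (220 + 9.889) = 40.9 × 9.889/229.9 = 1.76 V.
(Unloaded it would have been 4.88 V.)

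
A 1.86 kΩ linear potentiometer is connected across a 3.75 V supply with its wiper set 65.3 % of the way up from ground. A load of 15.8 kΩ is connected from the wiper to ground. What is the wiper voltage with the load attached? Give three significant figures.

V ≈ 2.39 V

The wiper splits the pot into (1−α)R = 645.4 Ω above and αR = 1215 Ω below.
Lower section ‖ load = 1128 Ω.
V_wiper = 3.75 × 1128/(645.4 + 1128) = 2.39 V.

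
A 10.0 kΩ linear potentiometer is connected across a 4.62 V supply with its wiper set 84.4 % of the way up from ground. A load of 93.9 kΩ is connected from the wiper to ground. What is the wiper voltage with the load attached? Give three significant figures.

V ≈ 3.85 V

The wiper splits the pot into (1−α)R = 1.560 kΩ above and αR = 8.440 kΩ below.
Lower section ‖ load = 7.744 kΩ.
V_wiper = 4.62 × 7.744/(1.560 + 7.744) = 3.85 V.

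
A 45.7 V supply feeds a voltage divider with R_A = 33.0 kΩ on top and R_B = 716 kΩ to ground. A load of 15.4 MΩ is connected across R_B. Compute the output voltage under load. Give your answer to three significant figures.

V_out ≈ 43.6 V

The load sits in parallel with R_B: R_B‖R_L = (716 × 15400) / (716 + 15400) = 684.2 kΩ.
V_out = 45.7 × 684.2 / (33.0 + 684.2) = 45.7 × 684.2/717.2 = 43.6 V.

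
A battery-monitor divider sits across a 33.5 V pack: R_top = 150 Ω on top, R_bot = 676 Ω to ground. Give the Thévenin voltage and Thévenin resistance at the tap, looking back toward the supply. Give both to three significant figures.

V_th = 27.4 V, R_th = 123 Ω

V_th is the open-circuit tap voltage: 33.5 × 676/(150 + 676) = 27.4 V.
With the supply zeroed, R_top and R_bot appear in parallel from the tap: R_th = R_top‖R_bot = (150 × 676)/826.0 = 123 Ω.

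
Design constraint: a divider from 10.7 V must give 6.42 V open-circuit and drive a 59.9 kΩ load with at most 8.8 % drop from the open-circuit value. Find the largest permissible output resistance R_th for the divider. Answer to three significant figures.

R_th ≤ 5.78 kΩ

Loading drop = R_th/(R_th + R_L) ≤ 0.0880, so R_th ≤ R_L · ε/(1−ε) = 59.9 kΩ × 0.0880/0.9120 = 5.78 kΩ.
(Any R1, R2 with R2/(R1+R2) = 0.600 and R1‖R2 ≤ 5.78 kΩ will meet the spec.)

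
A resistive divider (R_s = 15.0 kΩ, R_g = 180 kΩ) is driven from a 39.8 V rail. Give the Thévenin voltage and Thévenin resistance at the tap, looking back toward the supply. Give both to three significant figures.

V_th is the open-circuit tap voltage: 39.8 × 180/(15.0 + 180) = 36.7 V.
With the supply zeroed, R_s and R_g appear in parallel from the tap: R_th = R_s‖R_g = (15.0 × 180)/195.0 = 13.8 kΩ.

V_th = 36.7 V, R_th = 13.8 kΩ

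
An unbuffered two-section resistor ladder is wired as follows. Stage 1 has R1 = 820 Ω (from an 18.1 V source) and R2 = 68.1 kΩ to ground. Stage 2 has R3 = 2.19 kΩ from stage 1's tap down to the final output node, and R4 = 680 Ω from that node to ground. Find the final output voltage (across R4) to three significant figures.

V_out ≈ 3.30 V

Stage 2 presents R3+R4 = 2870 Ω as a load on stage 1's tap.
Stage 1's lower leg becomes R2‖(R3+R4) = 2754 Ω, so V_mid = 18.1 × 2754/3574 = 13.95 V.
Stage 2 is itself unloaded: V_out = V_mid × R4/(R3+R4) = 13.95 × 680/2870 = 3.30 V.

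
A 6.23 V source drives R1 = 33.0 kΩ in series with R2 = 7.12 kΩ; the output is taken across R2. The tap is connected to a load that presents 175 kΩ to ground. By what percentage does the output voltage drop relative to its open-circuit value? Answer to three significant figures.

3.24 %

The divider's output (Thévenin) resistance is R1‖R2 = 5.856 kΩ.
Fractional drop under load = R_th/(R_th + R_L) = 5.856 / (5.856 + 175) = 0.03238.
So the output falls by 3.24 %.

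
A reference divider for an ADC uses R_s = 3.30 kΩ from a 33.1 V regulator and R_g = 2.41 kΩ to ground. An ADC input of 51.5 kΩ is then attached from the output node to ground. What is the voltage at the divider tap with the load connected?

The load sits in parallel with R_g: R_g‖R_L = (2.41 × 51.5) / (2.41 + 51.5) = 2.302 kΩ.
V_out = 33.1 × 2.302 / (3.30 + 2.302) = 33.1 × 2.302/5.602 = 13.6 V.

V_out ≈ 13.6 V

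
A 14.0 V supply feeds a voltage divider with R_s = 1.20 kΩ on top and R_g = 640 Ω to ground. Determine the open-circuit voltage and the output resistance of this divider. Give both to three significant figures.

V_th is the open-circuit tap voltage: 14.0 × 640/(1200 + 640) = 4.87 V.
With the supply zeroed, R_s and R_g appear in parallel from the tap: R_th = R_s‖R_g = (1200 × 640)/1840 = 417 Ω.

V_th = 4.87 V, R_th = 417 Ω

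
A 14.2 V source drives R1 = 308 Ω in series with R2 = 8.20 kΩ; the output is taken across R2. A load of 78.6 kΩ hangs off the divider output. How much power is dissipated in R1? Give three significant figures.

Total resistance from the source is R1 + (R2‖R_L) = 7733 Ω, so I = 14.2/7733 Ω = 1.836 mA.
P = I²·R1 = (1.836 mA)² × 308 Ω = 1.04 mW.

P ≈ 1.04 mW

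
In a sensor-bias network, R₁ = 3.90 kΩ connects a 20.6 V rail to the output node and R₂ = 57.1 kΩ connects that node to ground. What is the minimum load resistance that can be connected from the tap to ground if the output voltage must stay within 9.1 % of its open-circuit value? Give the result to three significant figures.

R_L(min) ≈ 36.5 kΩ

Output resistance R_th = R₁‖R₂ = (3.90 × 57.1)/61.00 = 3.651 kΩ.
The fractional drop is R_th/(R_th + R_L); requiring this ≤ 0.0910 gives R_L ≥ R_th(1/0.0910 − 1) = 3.651 × 9.989 = 36.5 kΩ.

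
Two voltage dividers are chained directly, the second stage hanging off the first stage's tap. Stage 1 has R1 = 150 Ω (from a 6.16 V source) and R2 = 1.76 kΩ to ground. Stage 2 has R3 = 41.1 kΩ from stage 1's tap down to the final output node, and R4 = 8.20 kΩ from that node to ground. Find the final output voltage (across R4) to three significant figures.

V_out ≈ 0.941 V

Stage 2 presents R3+R4 = 49300 Ω as a load on stage 1's tap.
Stage 1's lower leg becomes R2‖(R3+R4) = 1699 Ω, so V_mid = 6.16 × 1699/1849 = 5.660 V.
Stage 2 is itself unloaded: V_out = V_mid × R4/(R3+R4) = 5.660 × 8200/49300 = 0.941 V.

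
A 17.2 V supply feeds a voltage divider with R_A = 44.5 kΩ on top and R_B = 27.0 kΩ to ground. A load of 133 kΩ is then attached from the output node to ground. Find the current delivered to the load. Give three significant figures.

R_B‖R_L = 22.44 kΩ; V_out = 17.2 × 22.44/66.94 = 5.767 V.
I_L = V_out / R_L = 5.767 / 133 kΩ = 0.0434 mA.

I_L ≈ 0.0434 mA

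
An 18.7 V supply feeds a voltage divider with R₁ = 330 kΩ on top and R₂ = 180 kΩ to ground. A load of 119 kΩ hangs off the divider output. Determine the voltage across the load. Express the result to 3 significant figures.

V_out ≈ 3.34 V

The load sits in parallel with R₂: R₂‖R_L = (180 × 119) / (180 + 119) = 71.64 kΩ.
V_out = 18.7 × 71.64 / (330 + 71.64) = 18.7 × 71.64/401.6 = 3.34 V.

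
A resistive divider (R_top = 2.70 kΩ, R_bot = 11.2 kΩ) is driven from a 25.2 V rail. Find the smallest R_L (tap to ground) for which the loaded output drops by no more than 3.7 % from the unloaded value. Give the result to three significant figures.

Output resistance R_th = R_top‖R_bot = (2.70 × 11.2)/13.90 = 2.176 kΩ.
The fractional drop is R_th/(R_th + R_L); requiring this ≤ 0.0370 gives R_L ≥ R_th(1/0.0370 − 1) = 2.176 × 26.03 = 56.6 kΩ.

R_L(min) ≈ 56.6 kΩ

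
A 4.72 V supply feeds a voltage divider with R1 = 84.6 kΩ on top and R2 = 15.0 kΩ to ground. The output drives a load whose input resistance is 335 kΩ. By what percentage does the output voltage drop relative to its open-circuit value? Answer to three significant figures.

The divider's output (Thévenin) resistance is R1‖R2 = 12.74 kΩ.
Fractional drop under load = R_th/(R_th + R_L) = 12.74 / (12.74 + 335) = 0.03664.
So the output falls by 3.66 %.

3.66 %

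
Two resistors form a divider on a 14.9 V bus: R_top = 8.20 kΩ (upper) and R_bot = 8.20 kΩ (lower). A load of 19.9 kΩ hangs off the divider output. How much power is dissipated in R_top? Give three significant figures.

P ≈ 9.28 mW

Total resistance from the source is R_top + (R_bot‖R_L) = 14.01 kΩ, so I = 14.9/14.01 kΩ = 1.064 mA.
P = I²·R_top = (1.064 mA)² × 8.20 kΩ = 9.28 mW.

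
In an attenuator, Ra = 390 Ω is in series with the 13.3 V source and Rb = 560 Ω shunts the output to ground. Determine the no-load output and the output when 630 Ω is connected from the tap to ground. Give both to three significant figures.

Unloaded: 7.84 V; loaded: 5.74 V

Open-circuit: V = 13.3 × 560/(390 + 560) = 7.84 V.
With the load, Rb becomes Rb‖R_L = 296.5 Ω, so V = 13.3 × 296.5/686.5 = 5.74 V.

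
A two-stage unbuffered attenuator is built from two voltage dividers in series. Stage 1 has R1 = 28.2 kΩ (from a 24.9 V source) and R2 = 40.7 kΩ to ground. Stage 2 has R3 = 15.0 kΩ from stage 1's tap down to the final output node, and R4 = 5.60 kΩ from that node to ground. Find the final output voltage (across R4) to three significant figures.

Stage 2 presents R3+R4 = 20.60 kΩ as a load on stage 1's tap.
Stage 1's lower leg becomes R2‖(R3+R4) = 13.68 kΩ, so V_mid = 24.9 × 13.68/41.88 = 8.132 V.
Stage 2 is itself unloaded: V_out = V_mid × R4/(R3+R4) = 8.132 × 5.60/20.60 = 2.21 V.

V_out ≈ 2.21 V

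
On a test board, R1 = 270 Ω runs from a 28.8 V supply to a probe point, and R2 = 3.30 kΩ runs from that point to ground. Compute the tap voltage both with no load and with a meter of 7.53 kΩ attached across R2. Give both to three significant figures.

Unloaded: 26.6 V; loaded: 25.8 V

Open-circuit: V = 28.8 × 3300/(270 + 3300) = 26.6 V.
With the load, R2 becomes R2‖R_L = 2294 Ω, so V = 28.8 × 2294/2564 = 25.8 V.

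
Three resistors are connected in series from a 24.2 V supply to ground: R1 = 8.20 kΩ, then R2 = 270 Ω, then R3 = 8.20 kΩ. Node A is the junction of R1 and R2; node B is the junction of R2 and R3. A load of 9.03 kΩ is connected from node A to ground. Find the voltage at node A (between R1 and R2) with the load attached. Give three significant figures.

V ≈ 8.41 V

Below node A the series string R2+R3 = 8470 Ω sits in parallel with the 9030 Ω load: 4371 Ω.
V_A = 24.2 × 4371/(8200 + 4371) = 8.41 V.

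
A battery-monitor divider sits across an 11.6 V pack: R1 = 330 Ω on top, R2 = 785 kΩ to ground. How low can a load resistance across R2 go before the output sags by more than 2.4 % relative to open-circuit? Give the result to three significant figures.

R_L(min) ≈ 13.4 kΩ

Output resistance R_th = R1‖R2 = (330 × 785000)/785300 = 329.9 Ω.
The fractional drop is R_th/(R_th + R_L); requiring this ≤ 0.0240 gives R_L ≥ R_th(1/0.0240 − 1) = 329.9 × 40.67 = 13.4 kΩ.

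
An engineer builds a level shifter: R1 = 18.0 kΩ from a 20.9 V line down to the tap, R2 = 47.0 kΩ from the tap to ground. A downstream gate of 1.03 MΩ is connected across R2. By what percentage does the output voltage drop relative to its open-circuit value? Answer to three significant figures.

1.25 %

The divider's output (Thévenin) resistance is R1‖R2 = 13.02 kΩ.
Fractional drop under load = R_th/(R_th + R_L) = 13.02 / (13.02 + 1030) = 0.01248.
So the output falls by 1.25 %.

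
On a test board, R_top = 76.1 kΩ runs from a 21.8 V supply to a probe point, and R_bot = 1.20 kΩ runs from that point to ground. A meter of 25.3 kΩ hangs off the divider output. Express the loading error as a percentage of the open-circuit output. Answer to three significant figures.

4.46 %

The divider's output (Thévenin) resistance is R_top‖R_bot = 1.181 kΩ.
Fractional drop under load = R_th/(R_th + R_L) = 1.181 / (1.181 + 25.3) = 0.04461.
So the output falls by 4.46 %.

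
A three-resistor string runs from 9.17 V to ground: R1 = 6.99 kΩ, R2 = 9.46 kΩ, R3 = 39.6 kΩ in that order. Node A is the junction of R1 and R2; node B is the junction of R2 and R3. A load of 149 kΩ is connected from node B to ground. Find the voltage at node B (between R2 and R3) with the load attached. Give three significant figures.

At node B, R3 is in parallel with the load: R3‖R_L = 31.29 kΩ.
Below node A the resistance is R2 + (R3‖R_L) = 40.75 kΩ, so V_A = 9.17 × 40.75/47.74 = 7.827 V.
Then V_B = V_A × (R3‖R_L)/(R2 + R3‖R_L) = 7.827 × 31.29/40.75 = 6.01 V.

V ≈ 6.01 V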